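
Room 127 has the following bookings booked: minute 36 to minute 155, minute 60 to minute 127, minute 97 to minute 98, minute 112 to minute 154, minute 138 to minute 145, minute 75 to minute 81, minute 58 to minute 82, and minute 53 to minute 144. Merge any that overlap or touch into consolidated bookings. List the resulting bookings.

Sort by start: minute 36 to minute 155, minute 53 to minute 144, minute 58 to minute 82, minute 60 to minute 127, minute 75 to minute 81, minute 97 to minute 98, minute 112 to minute 154, minute 138 to minute 145.
minute 53 to minute 144 overlaps/touches minute 36 to minute 155 → extend to minute 36 to minute 155.
minute 58 to minute 82 overlaps/touches minute 36 to minute 155 → extend to minute 36 to minute 155.
minute 60 to minute 127 overlaps/touches minute 36 to minute 155 → extend to minute 36 to minute 155.
minute 75 to minute 81 overlaps/touches minute 36 to minute 155 → extend to minute 36 to minute 155.
minute 97 to minute 98 overlaps/touches minute 36 to minute 155 → extend to minute 36 to minute 155.
minute 112 to minute 154 overlaps/touches minute 36 to minute 155 → extend to minute 36 to minute 155.
minute 138 to minute 145 overlaps/touches minute 36 to minute 155 → extend to minute 36 to minute 155.

minute 36 to minute 155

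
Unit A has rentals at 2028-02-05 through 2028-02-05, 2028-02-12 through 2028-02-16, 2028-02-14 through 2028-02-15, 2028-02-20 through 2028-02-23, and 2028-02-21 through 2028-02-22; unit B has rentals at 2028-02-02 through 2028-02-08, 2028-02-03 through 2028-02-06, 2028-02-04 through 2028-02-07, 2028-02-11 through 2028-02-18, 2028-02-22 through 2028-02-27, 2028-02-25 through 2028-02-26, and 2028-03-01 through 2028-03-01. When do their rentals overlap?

A, merged: 2028-02-05 through 2028-02-05, 2028-02-12 through 2028-02-16, 2028-02-20 through 2028-02-23.
B, merged: 2028-02-02 through 2028-02-08, 2028-02-11 through 2028-02-18, 2028-02-22 through 2028-02-27, 2028-03-01 through 2028-03-01.
2028-02-05 through 2028-02-05 ∩ B → 2028-02-05 through 2028-02-05.
2028-02-12 through 2028-02-16 ∩ B → 2028-02-12 through 2028-02-16.
2028-02-20 through 2028-02-23 ∩ B → 2028-02-22 through 2028-02-23.

2028-02-05 through 2028-02-05, 2028-02-12 through 2028-02-16, 2028-02-22 through 2028-02-23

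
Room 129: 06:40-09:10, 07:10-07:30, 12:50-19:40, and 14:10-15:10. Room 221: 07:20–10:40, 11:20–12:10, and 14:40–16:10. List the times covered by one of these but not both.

06:40–07:20, 09:10–10:40, 11:20–12:10, 12:50–14:40, 16:10–19:40

Merge the first list: 06:40–09:10, 12:50–19:40.
A but not B: 06:40–07:20, 12:50–14:40, 16:10–19:40.
B but not A: 09:10–10:40, 11:20–12:10.
Combining gives A △ B.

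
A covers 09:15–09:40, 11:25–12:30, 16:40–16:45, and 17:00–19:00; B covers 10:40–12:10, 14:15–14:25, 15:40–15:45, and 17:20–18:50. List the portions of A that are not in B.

09:15-09:40, 12:10-12:30, 16:40-16:45, 17:00-17:20, 18:50-19:00

09:15-09:40 is untouched.
11:25-12:30 with B removed leaves 12:10-12:30.
16:40-16:45 is untouched.
17:00-19:00 with B removed leaves 17:00-17:20, 18:50-19:00.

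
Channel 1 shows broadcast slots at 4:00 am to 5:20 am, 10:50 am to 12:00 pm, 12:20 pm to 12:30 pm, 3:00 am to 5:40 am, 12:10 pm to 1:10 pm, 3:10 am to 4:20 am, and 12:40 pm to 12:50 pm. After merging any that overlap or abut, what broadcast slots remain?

Sort by start: 3:00 am-5:40 am, 3:10 am-4:20 am, 4:00 am-5:20 am, 10:50 am-12:00 pm, 12:10 pm-1:10 pm, 12:20 pm-12:30 pm, 12:40 pm-12:50 pm.
3:10 am-4:20 am overlaps/touches 3:00 am-5:40 am → extend to 3:00 am-5:40 am.
4:00 am-5:20 am overlaps/touches 3:00 am-5:40 am → extend to 3:00 am-5:40 am.
10:50 am-12:00 pm is disjoint → start new block.
12:10 pm-1:10 pm is disjoint → start new block.
12:20 pm-12:30 pm overlaps/touches 12:10 pm-1:10 pm → extend to 12:10 pm-1:10 pm.
12:40 pm-12:50 pm overlaps/touches 12:10 pm-1:10 pm → extend to 12:10 pm-1:10 pm.

3:00 am-5:40 am, 10:50 am-12:00 pm, 12:10 pm-1:10 pm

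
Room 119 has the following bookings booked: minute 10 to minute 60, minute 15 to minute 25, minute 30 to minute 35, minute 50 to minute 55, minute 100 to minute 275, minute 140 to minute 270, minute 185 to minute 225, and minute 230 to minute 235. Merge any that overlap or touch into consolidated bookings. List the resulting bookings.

minute 15 to minute 25 overlaps/touches minute 10 to minute 60 → extend to minute 10 to minute 60.
minute 30 to minute 35 overlaps/touches minute 10 to minute 60 → extend to minute 10 to minute 60.
minute 50 to minute 55 overlaps/touches minute 10 to minute 60 → extend to minute 10 to minute 60.
minute 100 to minute 275 is disjoint → start new block.
minute 140 to minute 270 overlaps/touches minute 100 to minute 275 → extend to minute 100 to minute 275.
minute 185 to minute 225 overlaps/touches minute 100 to minute 275 → extend to minute 100 to minute 275.
minute 230 to minute 235 overlaps/touches minute 100 to minute 275 → extend to minute 100 to minute 275.

minute 10 to minute 60, minute 100 to minute 275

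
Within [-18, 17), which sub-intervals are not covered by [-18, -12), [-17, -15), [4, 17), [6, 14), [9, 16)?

After merging, the occupied span is [-18, -12), [4, 17).
Complement within [-18, 17): [-12, 4).

[-12, 4)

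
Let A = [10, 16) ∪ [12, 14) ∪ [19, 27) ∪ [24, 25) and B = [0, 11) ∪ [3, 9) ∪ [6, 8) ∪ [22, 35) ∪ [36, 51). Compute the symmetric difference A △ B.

A, merged: [10, 16), [19, 27).
B, merged: [0, 11), [22, 35), [36, 51).
A but not B: [11, 16), [19, 22).
B but not A: [0, 10), [27, 35), [36, 51).
Combining gives A △ B.

[0, 10) ∪ [11, 16) ∪ [19, 22) ∪ [27, 35) ∪ [36, 51)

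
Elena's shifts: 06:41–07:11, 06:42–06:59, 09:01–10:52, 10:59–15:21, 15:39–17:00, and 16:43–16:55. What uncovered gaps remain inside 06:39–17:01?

Covered (merged): 06:41-07:11, 09:01-10:52, 10:59-15:21, 15:39-17:00.
Complement within 06:39-17:01: 06:39-06:41, 07:11-09:01, 10:52-10:59, 15:21-15:39, 17:00-17:01.

06:39-06:41, 07:11-09:01, 10:52-10:59, 15:21-15:39, 17:00-17:01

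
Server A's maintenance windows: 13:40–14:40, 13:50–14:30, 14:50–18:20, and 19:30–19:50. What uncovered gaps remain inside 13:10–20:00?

13:10–13:40, 14:40–14:50, 18:20–19:30, 19:50–20:00

Covered (merged): 13:40–14:40, 14:50–18:20, 19:30–19:50.
Complement within 13:10–20:00: 13:10–13:40, 14:40–14:50, 18:20–19:30, 19:50–20:00.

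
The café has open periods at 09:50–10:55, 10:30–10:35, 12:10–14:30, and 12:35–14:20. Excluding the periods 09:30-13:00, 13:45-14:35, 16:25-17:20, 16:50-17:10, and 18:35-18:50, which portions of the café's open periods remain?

13:00–13:45

First set merges to 09:50–10:55, 12:10–14:30.
Second set merges to 09:30–13:00, 13:45–14:35, 16:25–17:20, 18:35–18:50.
09:50–10:55 lies entirely inside B → drops out.
12:10–14:30 with B removed leaves 13:00–13:45.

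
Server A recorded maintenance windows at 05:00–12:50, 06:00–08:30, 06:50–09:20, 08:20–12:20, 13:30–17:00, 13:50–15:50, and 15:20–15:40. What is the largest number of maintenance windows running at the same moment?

4

Walk the sorted start/end points keeping a running depth.
The depth first hits 4 at 08:20.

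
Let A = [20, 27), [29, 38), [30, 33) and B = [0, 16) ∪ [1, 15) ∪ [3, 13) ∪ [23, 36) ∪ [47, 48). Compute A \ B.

[20, 23) ∪ [36, 38)

First set merges to [20, 27), [29, 38).
Second set merges to [0, 16), [23, 36), [47, 48).
[20, 27) with B removed leaves [20, 23).
[29, 38) with B removed leaves [36, 38).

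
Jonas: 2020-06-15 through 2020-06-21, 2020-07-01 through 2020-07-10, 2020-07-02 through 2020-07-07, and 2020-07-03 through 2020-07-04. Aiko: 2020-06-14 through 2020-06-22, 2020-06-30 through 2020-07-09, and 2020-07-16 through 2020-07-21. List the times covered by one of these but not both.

A, merged: 2020-06-15 through 2020-06-21, 2020-07-01 through 2020-07-10.
A \ B = 2020-07-10 through 2020-07-10.
B \ A = 2020-06-14 through 2020-06-14, 2020-06-22 through 2020-06-22, 2020-06-30 through 2020-06-30, 2020-07-16 through 2020-07-21.
Union of the two gives the symmetric difference.

2020-06-14 through 2020-06-14, 2020-06-22 through 2020-06-22, 2020-06-30 through 2020-06-30, 2020-07-10 through 2020-07-10, 2020-07-16 through 2020-07-21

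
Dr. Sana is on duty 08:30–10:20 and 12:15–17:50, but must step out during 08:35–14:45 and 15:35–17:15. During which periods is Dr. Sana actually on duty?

08:30-08:35, 14:45-15:35, 17:15-17:50

08:30-10:20 minus B → 08:30-08:35.
12:15-17:50 minus B → 14:45-15:35, 17:15-17:50.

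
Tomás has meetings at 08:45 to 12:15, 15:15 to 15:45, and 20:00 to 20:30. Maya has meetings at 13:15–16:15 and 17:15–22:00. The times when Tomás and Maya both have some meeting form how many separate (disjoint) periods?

2

A ∩ B = 15:15–15:45, 20:00–20:30.
That is 2 disjoint pieces.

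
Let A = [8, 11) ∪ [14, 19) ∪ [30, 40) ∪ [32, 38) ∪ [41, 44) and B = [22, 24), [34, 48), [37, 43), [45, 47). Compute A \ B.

[8, 11) ∪ [14, 19) ∪ [30, 34)

First set merges to [8, 11), [14, 19), [30, 40), [41, 44).
Second set merges to [22, 24), [34, 48).
[8, 11): no B overlap → unchanged.
[14, 19): no B overlap → unchanged.
[30, 40) minus B → [30, 34).
[41, 44): fully covered by B → removed.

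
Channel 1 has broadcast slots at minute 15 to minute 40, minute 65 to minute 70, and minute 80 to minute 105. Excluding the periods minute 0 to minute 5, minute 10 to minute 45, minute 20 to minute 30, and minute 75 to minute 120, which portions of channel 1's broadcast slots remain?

Merge the second list: minute 0 to minute 5, minute 10 to minute 45, minute 75 to minute 120.
minute 15 to minute 40 lies entirely inside B → drops out.
minute 65 to minute 70 is untouched.
minute 80 to minute 105 lies entirely inside B → drops out.

minute 65 to minute 70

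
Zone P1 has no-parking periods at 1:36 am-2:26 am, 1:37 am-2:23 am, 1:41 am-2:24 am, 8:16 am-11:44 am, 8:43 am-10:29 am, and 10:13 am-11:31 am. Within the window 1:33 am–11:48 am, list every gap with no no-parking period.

1:33 am-1:36 am, 2:26 am-8:16 am, 11:44 am-11:48 am

The merged coverage is 1:36 am-2:26 am, 8:16 am-11:44 am.
Gaps within 1:33 am-11:48 am: 1:33 am-1:36 am, 2:26 am-8:16 am, 11:44 am-11:48 am.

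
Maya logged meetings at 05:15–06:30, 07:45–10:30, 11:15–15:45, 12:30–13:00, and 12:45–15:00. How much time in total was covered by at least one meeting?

Merged: 05:15–06:30, 07:45–10:30, 11:15–15:45.
Lengths: 1 h 15 min + 2 h 45 min + 4 h 30 min = 8 h 30 min.

8 h 30 min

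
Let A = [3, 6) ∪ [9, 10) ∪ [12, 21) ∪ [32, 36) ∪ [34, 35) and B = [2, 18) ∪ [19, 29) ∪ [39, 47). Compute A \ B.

[18, 19) ∪ [32, 36)

A, merged: [3, 6), [9, 10), [12, 21), [32, 36).
[3, 6) lies entirely inside B → drops out.
[9, 10) lies entirely inside B → drops out.
[12, 21) with B removed leaves [18, 19).
[32, 36) is untouched.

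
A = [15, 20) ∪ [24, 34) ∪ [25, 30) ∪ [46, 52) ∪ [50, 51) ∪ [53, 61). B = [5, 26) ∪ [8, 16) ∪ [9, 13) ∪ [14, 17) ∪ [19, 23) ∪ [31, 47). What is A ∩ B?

First set merges to [15, 20), [24, 34), [46, 52), [53, 61).
Second set merges to [5, 26), [31, 47).
[15, 20) overlaps B on [15, 20).
[24, 34) overlaps B on [24, 26), [31, 34).
[46, 52) overlaps B on [46, 47).
[53, 61) falls entirely outside B.

[15, 20) ∪ [24, 26) ∪ [31, 34) ∪ [46, 47)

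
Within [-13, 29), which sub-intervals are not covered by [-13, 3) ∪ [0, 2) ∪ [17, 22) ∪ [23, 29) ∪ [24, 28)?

After merging, the occupied span is [-13, 3), [17, 22), [23, 29).
Gaps within [-13, 29): [3, 17), [22, 23).

[3, 17) ∪ [22, 23)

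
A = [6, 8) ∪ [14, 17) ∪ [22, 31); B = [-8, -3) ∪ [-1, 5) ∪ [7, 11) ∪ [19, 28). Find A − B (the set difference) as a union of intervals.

[6, 7) ∪ [14, 17) ∪ [28, 31)

[6, 8) minus B → [6, 7).
[14, 17): no B overlap → unchanged.
[22, 31) minus B → [28, 31).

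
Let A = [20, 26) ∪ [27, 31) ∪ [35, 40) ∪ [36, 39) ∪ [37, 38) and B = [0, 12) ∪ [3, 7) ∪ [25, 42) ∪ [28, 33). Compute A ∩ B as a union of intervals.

[25, 26) ∪ [27, 31) ∪ [35, 40)

Merge the first list: [20, 26), [27, 31), [35, 40).
Merge the second list: [0, 12), [25, 42).
[20, 26) meets the second set on [25, 26).
[27, 31) meets the second set on [27, 31).
[35, 40) meets the second set on [35, 40).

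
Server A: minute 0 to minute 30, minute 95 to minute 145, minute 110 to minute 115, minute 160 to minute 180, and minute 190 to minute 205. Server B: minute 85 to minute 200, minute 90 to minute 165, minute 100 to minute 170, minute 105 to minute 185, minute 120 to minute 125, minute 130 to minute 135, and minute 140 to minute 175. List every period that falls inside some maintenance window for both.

Merge the first list: minute 0 to minute 30, minute 95 to minute 145, minute 160 to minute 180, minute 190 to minute 205.
Merge the second list: minute 85 to minute 200.
minute 0 to minute 30: no overlap with the second set.
minute 95 to minute 145 meets the second set on minute 95 to minute 145.
minute 160 to minute 180 meets the second set on minute 160 to minute 180.
minute 190 to minute 205 meets the second set on minute 190 to minute 200.

minute 95 to minute 145, minute 160 to minute 180, minute 190 to minute 200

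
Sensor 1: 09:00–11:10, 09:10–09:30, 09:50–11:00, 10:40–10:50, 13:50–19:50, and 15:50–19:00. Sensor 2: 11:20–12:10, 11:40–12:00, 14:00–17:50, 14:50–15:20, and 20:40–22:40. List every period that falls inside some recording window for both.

A, merged: 09:00–11:10, 13:50–19:50.
B, merged: 11:20–12:10, 14:00–17:50, 20:40–22:40.
09:00–11:10: no overlap with the second set.
13:50–19:50 meets the second set on 14:00–17:50.

14:00–17:50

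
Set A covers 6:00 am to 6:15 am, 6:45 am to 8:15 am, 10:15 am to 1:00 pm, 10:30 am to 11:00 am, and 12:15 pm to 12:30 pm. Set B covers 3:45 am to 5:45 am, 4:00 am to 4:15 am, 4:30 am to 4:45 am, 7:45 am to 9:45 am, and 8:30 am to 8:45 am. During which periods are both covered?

7:45 am–8:15 am

First set merges to 6:00 am–6:15 am, 6:45 am–8:15 am, 10:15 am–1:00 pm.
Second set merges to 3:45 am–5:45 am, 7:45 am–9:45 am.
6:00 am–6:15 am falls entirely outside B.
6:45 am–8:15 am overlaps B on 7:45 am–8:15 am.
10:15 am–1:00 pm falls entirely outside B.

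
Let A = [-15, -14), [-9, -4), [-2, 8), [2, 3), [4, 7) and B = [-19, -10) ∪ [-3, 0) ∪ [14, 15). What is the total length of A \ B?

13

First set merges to [-15, -14), [-9, -4), [-2, 8).
A \ B = [-9, -4), [0, 8).
Total: 5 + 8 = 13.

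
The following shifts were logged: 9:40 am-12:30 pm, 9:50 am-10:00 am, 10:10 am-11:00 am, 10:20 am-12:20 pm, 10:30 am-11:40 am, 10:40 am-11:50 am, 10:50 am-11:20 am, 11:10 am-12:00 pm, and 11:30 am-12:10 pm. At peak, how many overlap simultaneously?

6

Sweep endpoints in order; track running count of active intervals.
Peak of 6 reached at 10:50 am.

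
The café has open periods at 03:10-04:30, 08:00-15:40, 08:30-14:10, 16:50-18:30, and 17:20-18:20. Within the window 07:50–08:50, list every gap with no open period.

After merging, the occupied span is 03:10–04:30, 08:00–15:40, 16:50–18:30.
Uncovered inside 07:50–08:50: 07:50–08:00.

07:50–08:00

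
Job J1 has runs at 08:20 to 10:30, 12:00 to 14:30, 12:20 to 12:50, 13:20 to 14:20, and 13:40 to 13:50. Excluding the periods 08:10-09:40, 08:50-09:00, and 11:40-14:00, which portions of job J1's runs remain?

09:40–10:30, 14:00–14:30

First set merges to 08:20–10:30, 12:00–14:30.
Second set merges to 08:10–09:40, 11:40–14:00.
08:20–10:30 minus B → 09:40–10:30.
12:00–14:30 minus B → 14:00–14:30.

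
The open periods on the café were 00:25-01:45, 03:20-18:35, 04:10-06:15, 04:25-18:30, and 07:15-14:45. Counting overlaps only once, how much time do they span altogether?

16 h 35 min

Merged: 00:25-01:45, 03:20-18:35.
Lengths: 1 h 20 min + 15 h 15 min = 16 h 35 min.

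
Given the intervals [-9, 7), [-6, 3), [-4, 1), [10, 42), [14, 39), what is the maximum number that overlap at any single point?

At -4, 3 of the intervals are simultaneously active.
No point has more.

3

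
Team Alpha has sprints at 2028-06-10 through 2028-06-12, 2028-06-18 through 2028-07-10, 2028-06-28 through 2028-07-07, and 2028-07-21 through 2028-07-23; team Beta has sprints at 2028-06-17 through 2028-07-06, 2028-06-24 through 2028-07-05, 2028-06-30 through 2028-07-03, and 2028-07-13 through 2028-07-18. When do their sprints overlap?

Merge the first list: 2028-06-10 through 2028-06-12, 2028-06-18 through 2028-07-10, 2028-07-21 through 2028-07-23.
Merge the second list: 2028-06-17 through 2028-07-06, 2028-07-13 through 2028-07-18.
2028-06-10 through 2028-06-12 falls entirely outside B.
2028-06-18 through 2028-07-10 overlaps B on 2028-06-18 through 2028-07-06.
2028-07-21 through 2028-07-23 falls entirely outside B.

2028-06-18 through 2028-07-06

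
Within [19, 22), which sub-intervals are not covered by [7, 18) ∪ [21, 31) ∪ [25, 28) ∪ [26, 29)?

[19, 21)

After merging, the occupied span is [7, 18), [21, 31).
Complement within [19, 22): [19, 21).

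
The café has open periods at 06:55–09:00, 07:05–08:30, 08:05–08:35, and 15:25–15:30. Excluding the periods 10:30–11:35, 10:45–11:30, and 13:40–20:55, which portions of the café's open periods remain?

Merge the first list: 06:55–09:00, 15:25–15:30.
Merge the second list: 10:30–11:35, 13:40–20:55.
06:55–09:00 is untouched.
15:25–15:30 lies entirely inside B → drops out.

06:55–09:00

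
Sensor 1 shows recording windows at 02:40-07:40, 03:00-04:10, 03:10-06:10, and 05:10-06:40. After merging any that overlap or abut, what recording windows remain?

03:00–04:10 overlaps/touches 02:40–07:40 → extend to 02:40–07:40.
03:10–06:10 overlaps/touches 02:40–07:40 → extend to 02:40–07:40.
05:10–06:40 overlaps/touches 02:40–07:40 → extend to 02:40–07:40.

02:40–07:40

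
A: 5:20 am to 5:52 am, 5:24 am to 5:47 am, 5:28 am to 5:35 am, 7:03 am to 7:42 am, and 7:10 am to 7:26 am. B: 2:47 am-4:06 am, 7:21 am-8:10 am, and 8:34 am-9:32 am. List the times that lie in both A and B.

7:21 am-7:42 am

A, merged: 5:20 am-5:52 am, 7:03 am-7:42 am.
5:20 am-5:52 am meets no B interval.
7:03 am-7:42 am ∩ B → 7:21 am-7:42 am.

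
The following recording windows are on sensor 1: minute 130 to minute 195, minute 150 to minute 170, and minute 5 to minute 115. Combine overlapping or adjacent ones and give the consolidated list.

Sort by start: minute 5 to minute 115, minute 130 to minute 195, minute 150 to minute 170.
minute 130 to minute 195 is disjoint → start new block.
minute 150 to minute 170 overlaps/touches minute 130 to minute 195 → extend to minute 130 to minute 195.

minute 5 to minute 115, minute 130 to minute 195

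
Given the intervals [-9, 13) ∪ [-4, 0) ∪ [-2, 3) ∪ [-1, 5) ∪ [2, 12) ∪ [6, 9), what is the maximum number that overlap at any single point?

4

At -1, 4 of the intervals are simultaneously active.
No point has more.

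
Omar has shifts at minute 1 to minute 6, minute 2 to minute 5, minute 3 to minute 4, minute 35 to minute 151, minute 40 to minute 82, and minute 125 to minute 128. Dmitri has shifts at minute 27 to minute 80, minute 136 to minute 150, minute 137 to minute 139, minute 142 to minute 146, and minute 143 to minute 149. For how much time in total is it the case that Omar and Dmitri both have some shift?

A, merged: minute 1 to minute 6, minute 35 to minute 151.
B, merged: minute 27 to minute 80, minute 136 to minute 150.
A ∩ B = minute 35 to minute 80, minute 136 to minute 150.
Total: 45 minutes + 14 minutes = 59 minutes.

59 minutes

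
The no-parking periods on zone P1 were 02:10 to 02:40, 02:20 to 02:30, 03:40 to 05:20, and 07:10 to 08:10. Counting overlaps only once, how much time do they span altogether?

Merged: 02:10–02:40, 03:40–05:20, 07:10–08:10.
Lengths: 30 min + 1 h 40 min + 1 h = 3 h 10 min.

3 h 10 min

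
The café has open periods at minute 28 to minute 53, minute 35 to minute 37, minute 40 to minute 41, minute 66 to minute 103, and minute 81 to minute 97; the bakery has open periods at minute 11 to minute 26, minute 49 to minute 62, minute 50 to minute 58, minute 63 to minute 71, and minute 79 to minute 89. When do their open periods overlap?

First set merges to minute 28 to minute 53, minute 66 to minute 103.
Second set merges to minute 11 to minute 26, minute 49 to minute 62, minute 63 to minute 71, minute 79 to minute 89.
minute 28 to minute 53 overlaps B on minute 49 to minute 53.
minute 66 to minute 103 overlaps B on minute 66 to minute 71, minute 79 to minute 89.

minute 49 to minute 53, minute 66 to minute 71, minute 79 to minute 89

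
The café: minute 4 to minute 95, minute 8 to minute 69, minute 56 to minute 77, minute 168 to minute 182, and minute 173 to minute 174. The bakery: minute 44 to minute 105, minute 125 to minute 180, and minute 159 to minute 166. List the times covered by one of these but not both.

minute 4 to minute 44, minute 95 to minute 105, minute 125 to minute 168, minute 180 to minute 182

A, merged: minute 4 to minute 95, minute 168 to minute 182.
B, merged: minute 44 to minute 105, minute 125 to minute 180.
A \ B = minute 4 to minute 44, minute 180 to minute 182.
B \ A = minute 95 to minute 105, minute 125 to minute 168.
Union of the two gives the symmetric difference.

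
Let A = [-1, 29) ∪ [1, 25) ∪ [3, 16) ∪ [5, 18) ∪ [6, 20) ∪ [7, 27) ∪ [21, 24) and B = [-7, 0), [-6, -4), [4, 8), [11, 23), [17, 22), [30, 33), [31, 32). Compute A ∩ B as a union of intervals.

Merge the first list: [-1, 29).
Merge the second list: [-7, 0), [4, 8), [11, 23), [30, 33).
[-1, 29) meets the second set on [-1, 0), [4, 8), [11, 23).

[-1, 0) ∪ [4, 8) ∪ [11, 23)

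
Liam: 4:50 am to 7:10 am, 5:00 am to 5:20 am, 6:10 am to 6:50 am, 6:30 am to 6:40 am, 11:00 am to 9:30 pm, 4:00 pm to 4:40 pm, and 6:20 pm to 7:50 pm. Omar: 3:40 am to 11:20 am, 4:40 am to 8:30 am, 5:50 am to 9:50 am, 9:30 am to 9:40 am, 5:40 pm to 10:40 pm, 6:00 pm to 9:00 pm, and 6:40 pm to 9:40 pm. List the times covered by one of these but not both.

3:40 am–4:50 am, 7:10 am–11:00 am, 11:20 am–5:40 pm, 9:30 pm–10:40 pm

First set merges to 4:50 am–7:10 am, 11:00 am–9:30 pm.
Second set merges to 3:40 am–11:20 am, 5:40 pm–10:40 pm.
A but not B: 11:20 am–5:40 pm.
B but not A: 3:40 am–4:50 am, 7:10 am–11:00 am, 9:30 pm–10:40 pm.
Combining gives A △ B.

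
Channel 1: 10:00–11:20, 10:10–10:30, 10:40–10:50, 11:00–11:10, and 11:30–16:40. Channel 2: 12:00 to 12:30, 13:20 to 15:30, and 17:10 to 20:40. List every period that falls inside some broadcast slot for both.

A, merged: 10:00–11:20, 11:30–16:40.
10:00–11:20: no overlap with the second set.
11:30–16:40 meets the second set on 12:00–12:30, 13:20–15:30.

12:00–12:30, 13:20–15:30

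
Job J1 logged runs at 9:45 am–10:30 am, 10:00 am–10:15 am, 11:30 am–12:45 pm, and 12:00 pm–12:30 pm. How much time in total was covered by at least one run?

2 h

Merged: 9:45 am-10:30 am, 11:30 am-12:45 pm.
Lengths: 45 min + 1 h 15 min = 2 h.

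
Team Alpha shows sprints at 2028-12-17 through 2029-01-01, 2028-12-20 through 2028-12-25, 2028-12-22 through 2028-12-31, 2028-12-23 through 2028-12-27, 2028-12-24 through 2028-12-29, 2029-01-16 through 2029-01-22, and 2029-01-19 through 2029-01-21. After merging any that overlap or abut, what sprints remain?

2028-12-20 through 2028-12-25 overlaps/touches 2028-12-17 through 2029-01-01 → extend to 2028-12-17 through 2029-01-01.
2028-12-22 through 2028-12-31 overlaps/touches 2028-12-17 through 2029-01-01 → extend to 2028-12-17 through 2029-01-01.
2028-12-23 through 2028-12-27 overlaps/touches 2028-12-17 through 2029-01-01 → extend to 2028-12-17 through 2029-01-01.
2028-12-24 through 2028-12-29 overlaps/touches 2028-12-17 through 2029-01-01 → extend to 2028-12-17 through 2029-01-01.
2029-01-16 through 2029-01-22 is disjoint → start new block.
2029-01-19 through 2029-01-21 overlaps/touches 2029-01-16 through 2029-01-22 → extend to 2029-01-16 through 2029-01-22.

2028-12-17 through 2029-01-01, 2029-01-16 through 2029-01-22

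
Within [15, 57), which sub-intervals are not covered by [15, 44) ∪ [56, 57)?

[44, 56)

The merged coverage is [15, 44), [56, 57).
Gaps within [15, 57): [44, 56).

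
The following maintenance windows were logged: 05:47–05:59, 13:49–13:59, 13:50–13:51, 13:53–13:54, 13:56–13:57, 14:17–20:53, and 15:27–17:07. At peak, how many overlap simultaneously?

Sweep endpoints in order; track running count of active intervals.
Peak of 2 reached at 13:50.

2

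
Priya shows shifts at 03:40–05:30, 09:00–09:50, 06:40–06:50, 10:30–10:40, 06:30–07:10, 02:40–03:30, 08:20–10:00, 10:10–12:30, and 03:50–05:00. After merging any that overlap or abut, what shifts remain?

02:40–03:30, 03:40–05:30, 06:30–07:10, 08:20–10:00, 10:10–12:30

Sort by start: 02:40–03:30, 03:40–05:30, 03:50–05:00, 06:30–07:10, 06:40–06:50, 08:20–10:00, 09:00–09:50, 10:10–12:30, 10:30–10:40.
03:40–05:30 is disjoint → start new block.
03:50–05:00 overlaps/touches 03:40–05:30 → extend to 03:40–05:30.
06:30–07:10 is disjoint → start new block.
06:40–06:50 overlaps/touches 06:30–07:10 → extend to 06:30–07:10.
08:20–10:00 is disjoint → start new block.
09:00–09:50 overlaps/touches 08:20–10:00 → extend to 08:20–10:00.
10:10–12:30 is disjoint → start new block.
10:30–10:40 overlaps/touches 10:10–12:30 → extend to 10:10–12:30.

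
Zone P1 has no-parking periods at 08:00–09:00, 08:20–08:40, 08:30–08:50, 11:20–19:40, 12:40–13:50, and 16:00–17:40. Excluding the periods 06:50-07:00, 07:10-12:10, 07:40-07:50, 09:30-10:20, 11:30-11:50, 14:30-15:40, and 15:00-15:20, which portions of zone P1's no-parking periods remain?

12:10-14:30, 15:40-19:40

First set merges to 08:00-09:00, 11:20-19:40.
Second set merges to 06:50-07:00, 07:10-12:10, 14:30-15:40.
08:00-09:00: fully covered by B → removed.
11:20-19:40 minus B → 12:10-14:30, 15:40-19:40.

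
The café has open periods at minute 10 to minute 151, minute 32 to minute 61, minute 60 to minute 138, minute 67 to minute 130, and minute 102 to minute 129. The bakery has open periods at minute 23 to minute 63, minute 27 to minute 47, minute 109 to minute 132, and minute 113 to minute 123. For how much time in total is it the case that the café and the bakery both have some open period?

First set merges to minute 10 to minute 151.
Second set merges to minute 23 to minute 63, minute 109 to minute 132.
A ∩ B = minute 23 to minute 63, minute 109 to minute 132.
Total: 40 minutes + 23 minutes = 63 minutes.

63 minutes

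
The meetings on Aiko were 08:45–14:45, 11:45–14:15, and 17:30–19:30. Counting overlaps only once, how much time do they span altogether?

Merged: 08:45–14:45, 17:30–19:30.
Lengths: 6 h + 2 h = 8 h.

8 h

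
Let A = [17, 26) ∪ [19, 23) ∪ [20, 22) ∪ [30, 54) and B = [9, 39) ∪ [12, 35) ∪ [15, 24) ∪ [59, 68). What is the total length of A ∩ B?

Merge the first list: [17, 26), [30, 54).
Merge the second list: [9, 39), [59, 68).
A ∩ B = [17, 26), [30, 39).
Total: 9 + 9 = 18.

18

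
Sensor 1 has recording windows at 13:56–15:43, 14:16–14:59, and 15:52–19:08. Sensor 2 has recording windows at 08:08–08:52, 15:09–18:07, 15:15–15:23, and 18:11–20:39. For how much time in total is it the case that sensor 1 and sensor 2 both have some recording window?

3 h 46 min

First set merges to 13:56-15:43, 15:52-19:08.
Second set merges to 08:08-08:52, 15:09-18:07, 18:11-20:39.
A ∩ B = 15:09-15:43, 15:52-18:07, 18:11-19:08.
Total: 34 min + 2 h 15 min + 57 min = 3 h 46 min.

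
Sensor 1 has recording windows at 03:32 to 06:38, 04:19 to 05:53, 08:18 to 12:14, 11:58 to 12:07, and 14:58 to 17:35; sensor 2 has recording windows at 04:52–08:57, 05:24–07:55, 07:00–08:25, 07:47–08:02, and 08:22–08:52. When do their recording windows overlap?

A, merged: 03:32-06:38, 08:18-12:14, 14:58-17:35.
B, merged: 04:52-08:57.
03:32-06:38 meets the second set on 04:52-06:38.
08:18-12:14 meets the second set on 08:18-08:57.
14:58-17:35: no overlap with the second set.

04:52-06:38, 08:18-08:57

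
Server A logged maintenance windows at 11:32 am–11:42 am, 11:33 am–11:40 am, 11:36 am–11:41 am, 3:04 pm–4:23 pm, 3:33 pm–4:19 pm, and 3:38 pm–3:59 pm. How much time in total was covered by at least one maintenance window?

1 h 29 min

Merged: 11:32 am–11:42 am, 3:04 pm–4:23 pm.
Lengths: 10 min + 1 h 19 min = 1 h 29 min.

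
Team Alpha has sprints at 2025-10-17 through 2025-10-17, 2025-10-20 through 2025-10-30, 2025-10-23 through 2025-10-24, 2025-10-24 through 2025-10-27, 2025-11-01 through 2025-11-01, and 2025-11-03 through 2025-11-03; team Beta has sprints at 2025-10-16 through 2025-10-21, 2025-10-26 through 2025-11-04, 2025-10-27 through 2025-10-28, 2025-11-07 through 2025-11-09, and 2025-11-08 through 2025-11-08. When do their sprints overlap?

Merge the first list: 2025-10-17 through 2025-10-17, 2025-10-20 through 2025-10-30, 2025-11-01 through 2025-11-01, 2025-11-03 through 2025-11-03.
Merge the second list: 2025-10-16 through 2025-10-21, 2025-10-26 through 2025-11-04, 2025-11-07 through 2025-11-09.
2025-10-17 through 2025-10-17 ∩ B → 2025-10-17 through 2025-10-17.
2025-10-20 through 2025-10-30 ∩ B → 2025-10-20 through 2025-10-21, 2025-10-26 through 2025-10-30.
2025-11-01 through 2025-11-01 ∩ B → 2025-11-01 through 2025-11-01.
2025-11-03 through 2025-11-03 ∩ B → 2025-11-03 through 2025-11-03.

2025-10-17 through 2025-10-17, 2025-10-20 through 2025-10-21, 2025-10-26 through 2025-10-30, 2025-11-01 through 2025-11-01, 2025-11-03 through 2025-11-03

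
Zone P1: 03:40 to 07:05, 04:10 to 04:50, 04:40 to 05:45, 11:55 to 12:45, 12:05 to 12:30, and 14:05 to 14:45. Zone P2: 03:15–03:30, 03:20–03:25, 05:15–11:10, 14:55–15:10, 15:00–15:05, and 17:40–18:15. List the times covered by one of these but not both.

A, merged: 03:40–07:05, 11:55–12:45, 14:05–14:45.
B, merged: 03:15–03:30, 05:15–11:10, 14:55–15:10, 17:40–18:15.
A \ B = 03:40–05:15, 11:55–12:45, 14:05–14:45.
B \ A = 03:15–03:30, 07:05–11:10, 14:55–15:10, 17:40–18:15.
Union of the two gives the symmetric difference.

03:15–03:30, 03:40–05:15, 07:05–11:10, 11:55–12:45, 14:05–14:45, 14:55–15:10, 17:40–18:15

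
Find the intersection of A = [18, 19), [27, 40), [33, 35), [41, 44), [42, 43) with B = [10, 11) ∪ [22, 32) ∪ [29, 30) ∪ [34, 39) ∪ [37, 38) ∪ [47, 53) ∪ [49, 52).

First set merges to [18, 19), [27, 40), [41, 44).
Second set merges to [10, 11), [22, 32), [34, 39), [47, 53).
[18, 19) meets no B interval.
[27, 40) ∩ B → [27, 32), [34, 39).
[41, 44) meets no B interval.

[27, 32) ∪ [34, 39)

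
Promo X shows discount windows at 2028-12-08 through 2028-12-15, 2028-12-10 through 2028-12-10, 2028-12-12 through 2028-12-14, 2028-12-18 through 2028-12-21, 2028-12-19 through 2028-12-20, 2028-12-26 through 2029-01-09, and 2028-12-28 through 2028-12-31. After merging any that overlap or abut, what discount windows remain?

2028-12-08 through 2028-12-15, 2028-12-18 through 2028-12-21, 2028-12-26 through 2029-01-09

2028-12-10 through 2028-12-10 overlaps/touches 2028-12-08 through 2028-12-15 → extend to 2028-12-08 through 2028-12-15.
2028-12-12 through 2028-12-14 overlaps/touches 2028-12-08 through 2028-12-15 → extend to 2028-12-08 through 2028-12-15.
2028-12-18 through 2028-12-21 is disjoint → start new block.
2028-12-19 through 2028-12-20 overlaps/touches 2028-12-18 through 2028-12-21 → extend to 2028-12-18 through 2028-12-21.
2028-12-26 through 2029-01-09 is disjoint → start new block.
2028-12-28 through 2028-12-31 overlaps/touches 2028-12-26 through 2029-01-09 → extend to 2028-12-26 through 2029-01-09.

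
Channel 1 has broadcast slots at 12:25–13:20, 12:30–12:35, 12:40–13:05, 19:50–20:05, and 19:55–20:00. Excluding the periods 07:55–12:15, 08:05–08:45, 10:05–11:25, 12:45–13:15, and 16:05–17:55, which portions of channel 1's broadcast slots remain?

Merge the first list: 12:25-13:20, 19:50-20:05.
Merge the second list: 07:55-12:15, 12:45-13:15, 16:05-17:55.
12:25-13:20 \ B = 12:25-12:45, 13:15-13:20.
19:50-20:05: nothing removed.

12:25-12:45, 13:15-13:20, 19:50-20:05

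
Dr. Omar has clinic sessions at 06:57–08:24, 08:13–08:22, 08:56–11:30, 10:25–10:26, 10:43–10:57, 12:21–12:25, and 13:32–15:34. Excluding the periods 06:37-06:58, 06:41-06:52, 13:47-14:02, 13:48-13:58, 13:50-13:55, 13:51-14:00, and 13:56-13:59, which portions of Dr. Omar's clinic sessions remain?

06:58-08:24, 08:56-11:30, 12:21-12:25, 13:32-13:47, 14:02-15:34

Merge the first list: 06:57-08:24, 08:56-11:30, 12:21-12:25, 13:32-15:34.
Merge the second list: 06:37-06:58, 13:47-14:02.
06:57-08:24 minus B → 06:58-08:24.
08:56-11:30: no B overlap → unchanged.
12:21-12:25: no B overlap → unchanged.
13:32-15:34 minus B → 13:32-13:47, 14:02-15:34.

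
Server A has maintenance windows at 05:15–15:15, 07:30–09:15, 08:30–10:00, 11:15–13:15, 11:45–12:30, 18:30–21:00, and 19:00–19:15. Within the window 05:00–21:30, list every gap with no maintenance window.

The merged coverage is 05:15-15:15, 18:30-21:00.
Uncovered inside 05:00-21:30: 05:00-05:15, 15:15-18:30, 21:00-21:30.

05:00-05:15, 15:15-18:30, 21:00-21:30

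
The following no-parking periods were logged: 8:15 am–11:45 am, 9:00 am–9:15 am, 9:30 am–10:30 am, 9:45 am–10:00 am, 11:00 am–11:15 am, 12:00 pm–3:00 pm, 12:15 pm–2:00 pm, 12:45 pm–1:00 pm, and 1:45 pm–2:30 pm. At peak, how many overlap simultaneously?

3

Sweep endpoints in order; track running count of active intervals.
Peak of 3 reached at 9:45 am.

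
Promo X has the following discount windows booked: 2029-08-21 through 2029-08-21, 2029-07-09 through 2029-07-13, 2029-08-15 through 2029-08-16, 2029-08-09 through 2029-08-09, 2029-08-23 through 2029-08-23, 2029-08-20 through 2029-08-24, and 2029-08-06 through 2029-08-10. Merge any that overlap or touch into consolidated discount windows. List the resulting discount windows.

Sort by start: 2029-07-09 through 2029-07-13, 2029-08-06 through 2029-08-10, 2029-08-09 through 2029-08-09, 2029-08-15 through 2029-08-16, 2029-08-20 through 2029-08-24, 2029-08-21 through 2029-08-21, 2029-08-23 through 2029-08-23.
2029-08-06 through 2029-08-10 is disjoint → start new block.
2029-08-09 through 2029-08-09 overlaps/touches 2029-08-06 through 2029-08-10 → extend to 2029-08-06 through 2029-08-10.
2029-08-15 through 2029-08-16 is disjoint → start new block.
2029-08-20 through 2029-08-24 is disjoint → start new block.
2029-08-21 through 2029-08-21 overlaps/touches 2029-08-20 through 2029-08-24 → extend to 2029-08-20 through 2029-08-24.
2029-08-23 through 2029-08-23 overlaps/touches 2029-08-20 through 2029-08-24 → extend to 2029-08-20 through 2029-08-24.

2029-07-09 through 2029-07-13, 2029-08-06 through 2029-08-10, 2029-08-15 through 2029-08-16, 2029-08-20 through 2029-08-24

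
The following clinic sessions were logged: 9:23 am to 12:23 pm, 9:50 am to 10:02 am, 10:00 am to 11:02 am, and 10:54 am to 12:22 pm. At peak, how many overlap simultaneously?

3

Sweep endpoints in order; track running count of active intervals.
Peak of 3 reached at 10:00 am.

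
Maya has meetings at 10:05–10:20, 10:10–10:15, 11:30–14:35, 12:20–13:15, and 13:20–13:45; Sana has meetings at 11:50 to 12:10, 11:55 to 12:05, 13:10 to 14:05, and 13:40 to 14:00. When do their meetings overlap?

Merge the first list: 10:05–10:20, 11:30–14:35.
Merge the second list: 11:50–12:10, 13:10–14:05.
10:05–10:20 meets no B interval.
11:30–14:35 ∩ B → 11:50–12:10, 13:10–14:05.

11:50–12:10, 13:10–14:05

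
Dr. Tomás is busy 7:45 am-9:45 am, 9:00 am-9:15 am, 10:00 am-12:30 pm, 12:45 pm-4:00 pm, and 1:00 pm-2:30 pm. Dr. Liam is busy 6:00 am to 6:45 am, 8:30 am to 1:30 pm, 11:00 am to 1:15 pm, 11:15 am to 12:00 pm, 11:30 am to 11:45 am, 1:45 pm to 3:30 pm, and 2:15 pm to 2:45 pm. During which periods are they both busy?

8:30 am–9:45 am, 10:00 am–12:30 pm, 12:45 pm–1:30 pm, 1:45 pm–3:30 pm

A, merged: 7:45 am–9:45 am, 10:00 am–12:30 pm, 12:45 pm–4:00 pm.
B, merged: 6:00 am–6:45 am, 8:30 am–1:30 pm, 1:45 pm–3:30 pm.
7:45 am–9:45 am overlaps B on 8:30 am–9:45 am.
10:00 am–12:30 pm overlaps B on 10:00 am–12:30 pm.
12:45 pm–4:00 pm overlaps B on 12:45 pm–1:30 pm, 1:45 pm–3:30 pm.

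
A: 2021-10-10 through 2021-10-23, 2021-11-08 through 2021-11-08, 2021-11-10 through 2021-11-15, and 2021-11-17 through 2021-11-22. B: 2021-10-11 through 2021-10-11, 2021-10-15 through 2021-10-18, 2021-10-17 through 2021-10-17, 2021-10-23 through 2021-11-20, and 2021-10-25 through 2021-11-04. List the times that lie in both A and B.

Merge the second list: 2021-10-11 through 2021-10-11, 2021-10-15 through 2021-10-18, 2021-10-23 through 2021-11-20.
2021-10-10 through 2021-10-23 meets the second set on 2021-10-11 through 2021-10-11, 2021-10-15 through 2021-10-18, 2021-10-23 through 2021-10-23.
2021-11-08 through 2021-11-08 meets the second set on 2021-11-08 through 2021-11-08.
2021-11-10 through 2021-11-15 meets the second set on 2021-11-10 through 2021-11-15.
2021-11-17 through 2021-11-22 meets the second set on 2021-11-17 through 2021-11-20.

2021-10-11 through 2021-10-11, 2021-10-15 through 2021-10-18, 2021-10-23 through 2021-10-23, 2021-11-08 through 2021-11-08, 2021-11-10 through 2021-11-15, 2021-11-17 through 2021-11-20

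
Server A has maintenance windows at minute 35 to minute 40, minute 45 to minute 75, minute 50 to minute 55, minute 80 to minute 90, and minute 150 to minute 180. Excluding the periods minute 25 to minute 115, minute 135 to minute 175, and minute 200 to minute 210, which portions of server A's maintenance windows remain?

minute 175 to minute 180

First set merges to minute 35 to minute 40, minute 45 to minute 75, minute 80 to minute 90, minute 150 to minute 180.
minute 35 to minute 40 lies entirely inside B → drops out.
minute 45 to minute 75 lies entirely inside B → drops out.
minute 80 to minute 90 lies entirely inside B → drops out.
minute 150 to minute 180 with B removed leaves minute 175 to minute 180.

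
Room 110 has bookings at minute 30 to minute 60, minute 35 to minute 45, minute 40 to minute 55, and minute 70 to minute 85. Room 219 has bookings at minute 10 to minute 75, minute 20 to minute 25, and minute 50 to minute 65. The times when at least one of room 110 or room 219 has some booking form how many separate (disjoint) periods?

First set merges to minute 30 to minute 60, minute 70 to minute 85.
Second set merges to minute 10 to minute 75.
A ∪ B = minute 10 to minute 85.
That is 1 disjoint piece.

1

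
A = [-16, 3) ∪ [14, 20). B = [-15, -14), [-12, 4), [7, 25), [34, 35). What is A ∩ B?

[-15, -14) ∪ [-12, 3) ∪ [14, 20)

[-16, 3) meets the second set on [-15, -14), [-12, 3).
[14, 20) meets the second set on [14, 20).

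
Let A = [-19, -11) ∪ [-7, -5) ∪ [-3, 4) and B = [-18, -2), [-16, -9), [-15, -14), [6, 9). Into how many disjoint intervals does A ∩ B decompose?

3

B, merged: [-18, -2), [6, 9).
A ∩ B = [-18, -11), [-7, -5), [-3, -2).
That is 3 disjoint pieces.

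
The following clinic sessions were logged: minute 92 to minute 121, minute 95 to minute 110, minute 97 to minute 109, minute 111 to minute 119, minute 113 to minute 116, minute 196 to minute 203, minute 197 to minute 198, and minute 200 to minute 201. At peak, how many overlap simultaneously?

3

Sweep endpoints in order; track running count of active intervals.
Peak of 3 reached at minute 97.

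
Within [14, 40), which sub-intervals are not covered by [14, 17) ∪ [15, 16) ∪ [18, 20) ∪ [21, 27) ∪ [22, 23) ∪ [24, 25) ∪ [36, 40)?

[17, 18) ∪ [20, 21) ∪ [27, 36)

After merging, the occupied span is [14, 17), [18, 20), [21, 27), [36, 40).
Complement within [14, 40): [17, 18), [20, 21), [27, 36).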